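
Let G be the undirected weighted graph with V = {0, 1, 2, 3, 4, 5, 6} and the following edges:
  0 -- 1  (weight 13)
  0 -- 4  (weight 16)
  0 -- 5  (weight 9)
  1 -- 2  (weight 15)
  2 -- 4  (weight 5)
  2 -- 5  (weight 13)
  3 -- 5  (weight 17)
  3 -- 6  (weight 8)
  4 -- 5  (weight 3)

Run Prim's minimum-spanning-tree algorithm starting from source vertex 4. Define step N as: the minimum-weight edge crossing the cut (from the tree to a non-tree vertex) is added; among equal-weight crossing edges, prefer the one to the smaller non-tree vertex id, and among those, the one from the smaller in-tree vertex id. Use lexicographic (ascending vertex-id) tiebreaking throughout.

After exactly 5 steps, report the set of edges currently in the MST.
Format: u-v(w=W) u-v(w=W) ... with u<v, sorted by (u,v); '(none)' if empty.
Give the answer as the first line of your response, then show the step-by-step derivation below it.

0-1(w=13) 0-5(w=9) 2-4(w=5) 3-5(w=17) 4-5(w=3)

step 1: add edge 4-5 (w=3); MST = {4-5(w=3)}
step 2: add edge 2-4 (w=5); MST = {2-4(w=5) 4-5(w=3)}
step 3: add edge 0-5 (w=9); MST = {0-5(w=9) 2-4(w=5) 4-5(w=3)}
step 4: add edge 0-1 (w=13); MST = {0-1(w=13) 0-5(w=9) 2-4(w=5) 4-5(w=3)}
step 5: add edge 3-5 (w=17); MST = {0-1(w=13) 0-5(w=9) 2-4(w=5) 3-5(w=17) 4-5(w=3)}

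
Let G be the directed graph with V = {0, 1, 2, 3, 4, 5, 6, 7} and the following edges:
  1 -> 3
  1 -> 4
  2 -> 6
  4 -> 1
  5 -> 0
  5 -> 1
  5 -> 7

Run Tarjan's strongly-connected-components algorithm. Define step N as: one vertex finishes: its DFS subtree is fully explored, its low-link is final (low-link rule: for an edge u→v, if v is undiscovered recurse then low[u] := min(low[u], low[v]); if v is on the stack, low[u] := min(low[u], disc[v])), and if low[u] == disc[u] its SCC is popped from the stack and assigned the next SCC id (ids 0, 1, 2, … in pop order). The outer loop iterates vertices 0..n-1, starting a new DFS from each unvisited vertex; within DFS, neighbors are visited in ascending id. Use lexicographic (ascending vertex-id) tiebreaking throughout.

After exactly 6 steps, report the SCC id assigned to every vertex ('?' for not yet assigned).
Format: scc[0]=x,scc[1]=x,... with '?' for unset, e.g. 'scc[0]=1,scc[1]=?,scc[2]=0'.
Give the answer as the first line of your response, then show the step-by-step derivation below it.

scc[0]=0,scc[1]=2,scc[2]=4,scc[3]=1,scc[4]=2,scc[5]=?,scc[6]=3,scc[7]=?

step 1: low=(low[0]=0,low[1]=?,low[2]=?,low[3]=?,low[4]=?,low[5]=?,low[6]=?,low[7]=?); scc=(scc[0]=0,scc[1]=?,scc[2]=?,scc[3]=?,scc[4]=?,scc[5]=?,scc[6]=?,scc[7]=?)
step 2: low=(low[0]=0,low[1]=1,low[2]=?,low[3]=2,low[4]=?,low[5]=?,low[6]=?,low[7]=?); scc=(scc[0]=0,scc[1]=?,scc[2]=?,scc[3]=1,scc[4]=?,scc[5]=?,scc[6]=?,scc[7]=?)
step 3: low=(low[0]=0,low[1]=1,low[2]=?,low[3]=2,low[4]=1,low[5]=?,low[6]=?,low[7]=?); scc=(scc[0]=0,scc[1]=?,scc[2]=?,scc[3]=1,scc[4]=?,scc[5]=?,scc[6]=?,scc[7]=?)
step 4: low=(low[0]=0,low[1]=1,low[2]=?,low[3]=2,low[4]=1,low[5]=?,low[6]=?,low[7]=?); scc=(scc[0]=0,scc[1]=2,scc[2]=?,scc[3]=1,scc[4]=2,scc[5]=?,scc[6]=?,scc[7]=?)
step 5: low=(low[0]=0,low[1]=1,low[2]=4,low[3]=2,low[4]=1,low[5]=?,low[6]=5,low[7]=?); scc=(scc[0]=0,scc[1]=2,scc[2]=?,scc[3]=1,scc[4]=2,scc[5]=?,scc[6]=3,scc[7]=?)
step 6: low=(low[0]=0,low[1]=1,low[2]=4,low[3]=2,low[4]=1,low[5]=?,low[6]=5,low[7]=?); scc=(scc[0]=0,scc[1]=2,scc[2]=4,scc[3]=1,scc[4]=2,scc[5]=?,scc[6]=3,scc[7]=?)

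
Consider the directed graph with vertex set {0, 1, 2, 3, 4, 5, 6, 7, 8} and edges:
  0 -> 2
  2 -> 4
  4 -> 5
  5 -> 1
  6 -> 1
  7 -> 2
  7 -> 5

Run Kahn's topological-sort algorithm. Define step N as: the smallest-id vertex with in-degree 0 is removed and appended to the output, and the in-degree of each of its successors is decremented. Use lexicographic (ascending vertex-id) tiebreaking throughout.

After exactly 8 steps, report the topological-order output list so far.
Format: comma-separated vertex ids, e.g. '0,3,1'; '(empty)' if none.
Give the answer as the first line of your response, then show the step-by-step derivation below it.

0,3,6,7,2,4,5,1

step 1: output 0; order=[0]; indeg=(0,2,1,0,1,2,0,0,0)
step 2: output 3; order=[0,3]; indeg=(0,2,1,0,1,2,0,0,0)
step 3: output 6; order=[0,3,6]; indeg=(0,1,1,0,1,2,0,0,0)
step 4: output 7; order=[0,3,6,7]; indeg=(0,1,0,0,1,1,0,0,0)
step 5: output 2; order=[0,3,6,7,2]; indeg=(0,1,0,0,0,1,0,0,0)
step 6: output 4; order=[0,3,6,7,2,4]; indeg=(0,1,0,0,0,0,0,0,0)
step 7: output 5; order=[0,3,6,7,2,4,5]; indeg=(0,0,0,0,0,0,0,0,0)
step 8: output 1; order=[0,3,6,7,2,4,5,1]; indeg=(0,0,0,0,0,0,0,0,0)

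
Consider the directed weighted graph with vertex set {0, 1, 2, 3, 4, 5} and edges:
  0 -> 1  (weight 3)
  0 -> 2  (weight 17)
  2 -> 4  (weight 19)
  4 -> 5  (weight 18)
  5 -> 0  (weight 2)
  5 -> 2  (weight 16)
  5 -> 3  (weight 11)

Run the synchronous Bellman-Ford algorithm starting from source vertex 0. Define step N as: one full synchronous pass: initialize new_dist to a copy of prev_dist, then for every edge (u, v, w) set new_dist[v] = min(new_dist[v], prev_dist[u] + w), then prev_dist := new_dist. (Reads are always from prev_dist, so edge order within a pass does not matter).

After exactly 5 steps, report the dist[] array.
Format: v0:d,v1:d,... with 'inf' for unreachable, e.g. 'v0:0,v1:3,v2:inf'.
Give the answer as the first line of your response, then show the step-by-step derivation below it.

v0:0,v1:3,v2:17,v3:65,v4:36,v5:54

step 1: dist = v0:0,v1:3,v2:17,v3:inf,v4:inf,v5:inf
step 2: dist = v0:0,v1:3,v2:17,v3:inf,v4:36,v5:inf
step 3: dist = v0:0,v1:3,v2:17,v3:inf,v4:36,v5:54
step 4: dist = v0:0,v1:3,v2:17,v3:65,v4:36,v5:54
step 5: dist = v0:0,v1:3,v2:17,v3:65,v4:36,v5:54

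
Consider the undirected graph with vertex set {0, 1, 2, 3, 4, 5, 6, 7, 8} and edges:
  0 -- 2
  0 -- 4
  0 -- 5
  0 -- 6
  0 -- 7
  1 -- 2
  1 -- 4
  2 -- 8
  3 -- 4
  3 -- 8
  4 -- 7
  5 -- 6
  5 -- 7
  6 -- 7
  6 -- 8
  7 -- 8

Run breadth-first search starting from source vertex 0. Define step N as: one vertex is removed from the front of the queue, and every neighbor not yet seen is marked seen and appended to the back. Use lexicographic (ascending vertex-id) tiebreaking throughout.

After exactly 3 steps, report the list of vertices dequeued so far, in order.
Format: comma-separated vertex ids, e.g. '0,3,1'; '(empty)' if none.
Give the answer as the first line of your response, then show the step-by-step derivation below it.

0,2,4

step 1: dequeue 0; queue=[2,4,5,6,7]; order=0
step 2: dequeue 2; queue=[4,5,6,7,1,8]; order=0,2
step 3: dequeue 4; queue=[5,6,7,1,8,3]; order=0,2,4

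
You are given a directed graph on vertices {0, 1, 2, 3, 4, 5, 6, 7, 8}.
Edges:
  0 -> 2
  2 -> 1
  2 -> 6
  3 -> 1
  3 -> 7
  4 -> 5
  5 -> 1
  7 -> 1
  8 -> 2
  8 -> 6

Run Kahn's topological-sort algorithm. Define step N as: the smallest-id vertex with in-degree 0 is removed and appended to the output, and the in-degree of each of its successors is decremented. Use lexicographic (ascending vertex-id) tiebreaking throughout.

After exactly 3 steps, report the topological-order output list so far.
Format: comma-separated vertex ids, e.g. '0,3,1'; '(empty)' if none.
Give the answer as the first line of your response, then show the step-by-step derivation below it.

0,3,4

step 1: output 0; order=[0]; indeg=(0,4,1,0,0,1,2,1,0)
step 2: output 3; order=[0,3]; indeg=(0,3,1,0,0,1,2,0,0)
step 3: output 4; order=[0,3,4]; indeg=(0,3,1,0,0,0,2,0,0)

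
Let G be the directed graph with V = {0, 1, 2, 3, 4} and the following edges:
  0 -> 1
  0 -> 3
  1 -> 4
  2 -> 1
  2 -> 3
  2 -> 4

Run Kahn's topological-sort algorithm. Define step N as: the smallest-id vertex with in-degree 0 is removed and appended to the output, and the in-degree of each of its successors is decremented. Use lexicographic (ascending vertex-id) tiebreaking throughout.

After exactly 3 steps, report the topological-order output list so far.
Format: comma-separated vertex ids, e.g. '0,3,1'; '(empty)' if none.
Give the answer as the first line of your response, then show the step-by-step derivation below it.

0,2,1

step 1: output 0; order=[0]; indeg=(0,1,0,1,2)
step 2: output 2; order=[0,2]; indeg=(0,0,0,0,1)
step 3: output 1; order=[0,2,1]; indeg=(0,0,0,0,0)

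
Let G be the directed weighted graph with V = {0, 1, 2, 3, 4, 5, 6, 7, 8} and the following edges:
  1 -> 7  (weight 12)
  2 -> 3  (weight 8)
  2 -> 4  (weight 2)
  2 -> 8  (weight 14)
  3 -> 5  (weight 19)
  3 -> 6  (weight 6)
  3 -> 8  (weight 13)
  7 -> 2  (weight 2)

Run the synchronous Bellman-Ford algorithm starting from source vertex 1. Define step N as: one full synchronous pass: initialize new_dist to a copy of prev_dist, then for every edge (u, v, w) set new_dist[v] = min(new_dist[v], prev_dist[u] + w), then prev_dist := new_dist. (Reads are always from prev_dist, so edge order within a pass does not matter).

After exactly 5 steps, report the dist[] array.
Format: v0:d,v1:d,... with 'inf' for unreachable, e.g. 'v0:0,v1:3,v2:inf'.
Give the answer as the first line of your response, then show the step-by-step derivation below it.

v0:inf,v1:0,v2:14,v3:22,v4:16,v5:41,v6:28,v7:12,v8:28

step 1: dist = v0:inf,v1:0,v2:inf,v3:inf,v4:inf,v5:inf,v6:inf,v7:12,v8:inf
step 2: dist = v0:inf,v1:0,v2:14,v3:inf,v4:inf,v5:inf,v6:inf,v7:12,v8:inf
step 3: dist = v0:inf,v1:0,v2:14,v3:22,v4:16,v5:inf,v6:inf,v7:12,v8:28
step 4: dist = v0:inf,v1:0,v2:14,v3:22,v4:16,v5:41,v6:28,v7:12,v8:28
step 5: dist = v0:inf,v1:0,v2:14,v3:22,v4:16,v5:41,v6:28,v7:12,v8:28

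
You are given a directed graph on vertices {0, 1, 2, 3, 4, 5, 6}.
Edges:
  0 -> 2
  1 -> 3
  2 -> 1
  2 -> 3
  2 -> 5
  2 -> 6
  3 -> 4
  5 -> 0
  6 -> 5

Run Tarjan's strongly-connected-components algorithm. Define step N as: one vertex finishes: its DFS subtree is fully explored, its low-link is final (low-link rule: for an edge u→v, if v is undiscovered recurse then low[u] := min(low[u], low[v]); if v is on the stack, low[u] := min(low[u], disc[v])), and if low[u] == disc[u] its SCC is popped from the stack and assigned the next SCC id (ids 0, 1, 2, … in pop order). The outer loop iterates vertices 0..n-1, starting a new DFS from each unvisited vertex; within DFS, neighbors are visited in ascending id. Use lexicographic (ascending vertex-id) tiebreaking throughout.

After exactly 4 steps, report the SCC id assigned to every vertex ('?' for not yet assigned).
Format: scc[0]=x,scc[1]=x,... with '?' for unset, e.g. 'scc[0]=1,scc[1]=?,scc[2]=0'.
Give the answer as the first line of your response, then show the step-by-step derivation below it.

scc[0]=?,scc[1]=2,scc[2]=?,scc[3]=1,scc[4]=0,scc[5]=?,scc[6]=?

step 1: low=(low[0]=0,low[1]=2,low[2]=1,low[3]=3,low[4]=4,low[5]=?,low[6]=?); scc=(scc[0]=?,scc[1]=?,scc[2]=?,scc[3]=?,scc[4]=0,scc[5]=?,scc[6]=?)
step 2: low=(low[0]=0,low[1]=2,low[2]=1,low[3]=3,low[4]=4,low[5]=?,low[6]=?); scc=(scc[0]=?,scc[1]=?,scc[2]=?,scc[3]=1,scc[4]=0,scc[5]=?,scc[6]=?)
step 3: low=(low[0]=0,low[1]=2,low[2]=1,low[3]=3,low[4]=4,low[5]=?,low[6]=?); scc=(scc[0]=?,scc[1]=2,scc[2]=?,scc[3]=1,scc[4]=0,scc[5]=?,scc[6]=?)
step 4: low=(low[0]=0,low[1]=2,low[2]=1,low[3]=3,low[4]=4,low[5]=0,low[6]=?); scc=(scc[0]=?,scc[1]=2,scc[2]=?,scc[3]=1,scc[4]=0,scc[5]=?,scc[6]=?)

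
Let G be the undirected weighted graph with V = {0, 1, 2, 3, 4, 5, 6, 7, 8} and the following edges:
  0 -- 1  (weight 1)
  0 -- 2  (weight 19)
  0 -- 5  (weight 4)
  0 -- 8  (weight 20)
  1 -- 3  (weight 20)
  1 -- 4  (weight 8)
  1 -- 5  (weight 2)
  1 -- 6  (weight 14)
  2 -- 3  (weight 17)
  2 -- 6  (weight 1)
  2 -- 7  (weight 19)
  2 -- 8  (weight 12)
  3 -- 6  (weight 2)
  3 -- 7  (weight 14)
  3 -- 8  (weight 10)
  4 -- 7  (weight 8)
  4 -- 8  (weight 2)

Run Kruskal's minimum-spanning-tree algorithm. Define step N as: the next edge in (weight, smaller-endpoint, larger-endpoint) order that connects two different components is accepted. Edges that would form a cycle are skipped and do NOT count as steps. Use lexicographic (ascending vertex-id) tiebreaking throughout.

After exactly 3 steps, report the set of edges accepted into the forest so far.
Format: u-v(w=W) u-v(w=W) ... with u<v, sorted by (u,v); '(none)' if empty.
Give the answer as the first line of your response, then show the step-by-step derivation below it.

0-1(w=1) 1-5(w=2) 2-6(w=1)

step 1: add edge 0-1 (w=1); MST = {0-1(w=1)}
step 2: add edge 2-6 (w=1); MST = {0-1(w=1) 2-6(w=1)}
step 3: add edge 1-5 (w=2); MST = {0-1(w=1) 1-5(w=2) 2-6(w=1)}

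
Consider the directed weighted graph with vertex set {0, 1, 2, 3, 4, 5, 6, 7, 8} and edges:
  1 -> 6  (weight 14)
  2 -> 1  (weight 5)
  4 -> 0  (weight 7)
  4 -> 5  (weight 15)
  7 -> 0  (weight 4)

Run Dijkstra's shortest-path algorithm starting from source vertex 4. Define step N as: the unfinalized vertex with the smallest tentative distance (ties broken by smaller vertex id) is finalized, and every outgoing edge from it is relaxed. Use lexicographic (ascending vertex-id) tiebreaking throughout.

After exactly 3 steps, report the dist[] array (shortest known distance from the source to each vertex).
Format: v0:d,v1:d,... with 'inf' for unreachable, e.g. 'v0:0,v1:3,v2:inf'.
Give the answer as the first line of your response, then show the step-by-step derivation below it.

v0:7,v1:inf,v2:inf,v3:inf,v4:0,v5:15,v6:inf,v7:inf,v8:inf

step 1: dist = v0:7,v1:inf,v2:inf,v3:inf,v4:0,v5:15,v6:inf,v7:inf,v8:inf
step 2: dist = v0:7,v1:inf,v2:inf,v3:inf,v4:0,v5:15,v6:inf,v7:inf,v8:inf
step 3: dist = v0:7,v1:inf,v2:inf,v3:inf,v4:0,v5:15,v6:inf,v7:inf,v8:inf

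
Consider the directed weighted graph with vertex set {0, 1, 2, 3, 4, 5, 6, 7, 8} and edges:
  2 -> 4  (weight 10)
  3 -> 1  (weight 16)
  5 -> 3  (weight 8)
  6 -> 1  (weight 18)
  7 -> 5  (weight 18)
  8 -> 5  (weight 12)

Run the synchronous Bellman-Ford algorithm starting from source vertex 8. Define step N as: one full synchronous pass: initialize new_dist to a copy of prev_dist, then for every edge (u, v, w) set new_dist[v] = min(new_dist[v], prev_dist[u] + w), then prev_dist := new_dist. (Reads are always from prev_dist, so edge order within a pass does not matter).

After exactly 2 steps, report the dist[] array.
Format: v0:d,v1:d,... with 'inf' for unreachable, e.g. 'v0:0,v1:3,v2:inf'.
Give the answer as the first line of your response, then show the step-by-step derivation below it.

v0:inf,v1:inf,v2:inf,v3:20,v4:inf,v5:12,v6:inf,v7:inf,v8:0

step 1: dist = v0:inf,v1:inf,v2:inf,v3:inf,v4:inf,v5:12,v6:inf,v7:inf,v8:0
step 2: dist = v0:inf,v1:inf,v2:inf,v3:20,v4:inf,v5:12,v6:inf,v7:inf,v8:0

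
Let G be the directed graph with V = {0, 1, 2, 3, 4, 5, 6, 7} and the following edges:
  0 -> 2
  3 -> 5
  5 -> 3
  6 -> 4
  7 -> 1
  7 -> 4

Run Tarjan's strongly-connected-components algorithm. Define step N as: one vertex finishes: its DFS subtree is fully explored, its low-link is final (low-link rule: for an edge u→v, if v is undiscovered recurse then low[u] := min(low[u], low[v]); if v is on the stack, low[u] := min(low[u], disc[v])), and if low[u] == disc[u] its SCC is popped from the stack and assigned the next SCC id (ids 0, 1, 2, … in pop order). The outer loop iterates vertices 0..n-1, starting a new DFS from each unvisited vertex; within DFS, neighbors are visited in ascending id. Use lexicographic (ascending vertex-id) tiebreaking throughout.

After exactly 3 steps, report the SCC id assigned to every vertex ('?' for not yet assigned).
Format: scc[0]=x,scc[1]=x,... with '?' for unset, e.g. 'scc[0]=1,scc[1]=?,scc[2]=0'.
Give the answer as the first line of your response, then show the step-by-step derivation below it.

scc[0]=1,scc[1]=2,scc[2]=0,scc[3]=?,scc[4]=?,scc[5]=?,scc[6]=?,scc[7]=?

step 1: low=(low[0]=0,low[1]=?,low[2]=1,low[3]=?,low[4]=?,low[5]=?,low[6]=?,low[7]=?); scc=(scc[0]=?,scc[1]=?,scc[2]=0,scc[3]=?,scc[4]=?,scc[5]=?,scc[6]=?,scc[7]=?)
step 2: low=(low[0]=0,low[1]=?,low[2]=1,low[3]=?,low[4]=?,low[5]=?,low[6]=?,low[7]=?); scc=(scc[0]=1,scc[1]=?,scc[2]=0,scc[3]=?,scc[4]=?,scc[5]=?,scc[6]=?,scc[7]=?)
step 3: low=(low[0]=0,low[1]=2,low[2]=1,low[3]=?,low[4]=?,low[5]=?,low[6]=?,low[7]=?); scc=(scc[0]=1,scc[1]=2,scc[2]=0,scc[3]=?,scc[4]=?,scc[5]=?,scc[6]=?,scc[7]=?)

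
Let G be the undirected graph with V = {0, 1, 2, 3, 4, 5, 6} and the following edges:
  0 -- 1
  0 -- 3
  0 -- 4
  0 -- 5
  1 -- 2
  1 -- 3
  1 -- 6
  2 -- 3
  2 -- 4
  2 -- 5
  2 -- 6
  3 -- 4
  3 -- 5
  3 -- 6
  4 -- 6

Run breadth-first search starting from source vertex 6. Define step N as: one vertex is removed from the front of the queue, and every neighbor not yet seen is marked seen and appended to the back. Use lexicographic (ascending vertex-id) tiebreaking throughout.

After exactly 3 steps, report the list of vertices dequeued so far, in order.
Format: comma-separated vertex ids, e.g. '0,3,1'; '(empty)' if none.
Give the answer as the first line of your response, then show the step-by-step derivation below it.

6,1,2

step 1: dequeue 6; queue=[1,2,3,4]; order=6
step 2: dequeue 1; queue=[2,3,4,0]; order=6,1
step 3: dequeue 2; queue=[3,4,0,5]; order=6,1,2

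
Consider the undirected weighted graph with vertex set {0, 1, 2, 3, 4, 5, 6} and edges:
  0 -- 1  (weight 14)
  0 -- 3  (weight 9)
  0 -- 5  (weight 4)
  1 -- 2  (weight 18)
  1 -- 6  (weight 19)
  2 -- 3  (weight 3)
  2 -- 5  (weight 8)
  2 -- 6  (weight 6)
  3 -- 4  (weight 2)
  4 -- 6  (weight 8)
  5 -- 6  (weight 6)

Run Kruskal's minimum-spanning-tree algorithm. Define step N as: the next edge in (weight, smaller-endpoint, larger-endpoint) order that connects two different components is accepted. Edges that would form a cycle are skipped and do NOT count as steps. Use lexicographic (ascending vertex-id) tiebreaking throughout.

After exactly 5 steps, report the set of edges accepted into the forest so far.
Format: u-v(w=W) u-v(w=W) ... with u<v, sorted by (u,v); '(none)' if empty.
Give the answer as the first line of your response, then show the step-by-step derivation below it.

0-5(w=4) 2-3(w=3) 2-6(w=6) 3-4(w=2) 5-6(w=6)

step 1: add edge 3-4 (w=2); MST = {3-4(w=2)}
step 2: add edge 2-3 (w=3); MST = {2-3(w=3) 3-4(w=2)}
step 3: add edge 0-5 (w=4); MST = {0-5(w=4) 2-3(w=3) 3-4(w=2)}
step 4: add edge 2-6 (w=6); MST = {0-5(w=4) 2-3(w=3) 2-6(w=6) 3-4(w=2)}
step 5: add edge 5-6 (w=6); MST = {0-5(w=4) 2-3(w=3) 2-6(w=6) 3-4(w=2) 5-6(w=6)}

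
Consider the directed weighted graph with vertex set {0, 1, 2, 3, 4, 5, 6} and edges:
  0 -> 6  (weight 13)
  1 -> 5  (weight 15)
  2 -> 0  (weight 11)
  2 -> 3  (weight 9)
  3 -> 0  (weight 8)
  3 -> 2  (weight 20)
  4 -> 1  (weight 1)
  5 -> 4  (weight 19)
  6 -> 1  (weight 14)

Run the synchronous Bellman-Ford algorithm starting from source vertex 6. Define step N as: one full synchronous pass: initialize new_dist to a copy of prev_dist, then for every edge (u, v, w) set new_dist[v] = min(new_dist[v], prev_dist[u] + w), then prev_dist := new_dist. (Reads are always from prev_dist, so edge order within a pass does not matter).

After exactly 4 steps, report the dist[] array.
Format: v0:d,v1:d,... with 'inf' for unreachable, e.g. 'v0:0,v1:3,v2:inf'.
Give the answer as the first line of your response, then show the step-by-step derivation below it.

v0:inf,v1:14,v2:inf,v3:inf,v4:48,v5:29,v6:0

step 1: dist = v0:inf,v1:14,v2:inf,v3:inf,v4:inf,v5:inf,v6:0
step 2: dist = v0:inf,v1:14,v2:inf,v3:inf,v4:inf,v5:29,v6:0
step 3: dist = v0:inf,v1:14,v2:inf,v3:inf,v4:48,v5:29,v6:0
step 4: dist = v0:inf,v1:14,v2:inf,v3:inf,v4:48,v5:29,v6:0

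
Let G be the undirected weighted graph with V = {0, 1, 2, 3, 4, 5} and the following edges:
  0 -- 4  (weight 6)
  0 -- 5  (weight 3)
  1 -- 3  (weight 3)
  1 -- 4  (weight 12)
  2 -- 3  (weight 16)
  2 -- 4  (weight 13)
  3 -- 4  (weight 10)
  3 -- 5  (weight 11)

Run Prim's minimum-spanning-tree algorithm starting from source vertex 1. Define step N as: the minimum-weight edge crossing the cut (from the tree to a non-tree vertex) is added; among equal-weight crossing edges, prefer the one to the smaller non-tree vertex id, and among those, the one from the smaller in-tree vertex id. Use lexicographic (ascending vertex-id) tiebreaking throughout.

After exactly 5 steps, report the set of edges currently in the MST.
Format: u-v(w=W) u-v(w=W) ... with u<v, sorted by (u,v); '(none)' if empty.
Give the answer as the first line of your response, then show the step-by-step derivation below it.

0-4(w=6) 0-5(w=3) 1-3(w=3) 2-4(w=13) 3-4(w=10)

step 1: add edge 1-3 (w=3); MST = {1-3(w=3)}
step 2: add edge 3-4 (w=10); MST = {1-3(w=3) 3-4(w=10)}
step 3: add edge 0-4 (w=6); MST = {0-4(w=6) 1-3(w=3) 3-4(w=10)}
step 4: add edge 0-5 (w=3); MST = {0-4(w=6) 0-5(w=3) 1-3(w=3) 3-4(w=10)}
step 5: add edge 2-4 (w=13); MST = {0-4(w=6) 0-5(w=3) 1-3(w=3) 2-4(w=13) 3-4(w=10)}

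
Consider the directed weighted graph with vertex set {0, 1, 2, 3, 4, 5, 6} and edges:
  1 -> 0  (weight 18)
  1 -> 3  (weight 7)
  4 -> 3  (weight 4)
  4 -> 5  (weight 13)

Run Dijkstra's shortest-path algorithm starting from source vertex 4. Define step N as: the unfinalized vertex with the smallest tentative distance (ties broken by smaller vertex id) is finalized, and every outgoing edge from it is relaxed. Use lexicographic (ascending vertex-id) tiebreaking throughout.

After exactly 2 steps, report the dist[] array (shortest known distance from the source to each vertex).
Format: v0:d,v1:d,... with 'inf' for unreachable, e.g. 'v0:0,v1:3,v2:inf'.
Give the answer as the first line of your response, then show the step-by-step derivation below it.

v0:inf,v1:inf,v2:inf,v3:4,v4:0,v5:13,v6:inf

step 1: dist = v0:inf,v1:inf,v2:inf,v3:4,v4:0,v5:13,v6:inf
step 2: dist = v0:inf,v1:inf,v2:inf,v3:4,v4:0,v5:13,v6:inf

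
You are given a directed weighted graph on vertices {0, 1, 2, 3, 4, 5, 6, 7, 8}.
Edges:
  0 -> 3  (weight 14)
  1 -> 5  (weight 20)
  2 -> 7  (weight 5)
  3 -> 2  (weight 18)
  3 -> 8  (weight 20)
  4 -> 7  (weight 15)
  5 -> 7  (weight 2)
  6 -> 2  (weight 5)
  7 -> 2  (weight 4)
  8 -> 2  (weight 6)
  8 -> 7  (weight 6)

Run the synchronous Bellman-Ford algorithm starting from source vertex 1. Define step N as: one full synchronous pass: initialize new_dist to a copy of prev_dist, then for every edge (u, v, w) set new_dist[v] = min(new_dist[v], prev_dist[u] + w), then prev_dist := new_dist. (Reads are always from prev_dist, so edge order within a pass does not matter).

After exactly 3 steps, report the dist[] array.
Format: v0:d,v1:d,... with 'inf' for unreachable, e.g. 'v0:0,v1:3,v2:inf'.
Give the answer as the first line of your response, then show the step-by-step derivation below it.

v0:inf,v1:0,v2:26,v3:inf,v4:inf,v5:20,v6:inf,v7:22,v8:inf

step 1: dist = v0:inf,v1:0,v2:inf,v3:inf,v4:inf,v5:20,v6:inf,v7:inf,v8:inf
step 2: dist = v0:inf,v1:0,v2:inf,v3:inf,v4:inf,v5:20,v6:inf,v7:22,v8:inf
step 3: dist = v0:inf,v1:0,v2:26,v3:inf,v4:inf,v5:20,v6:inf,v7:22,v8:inf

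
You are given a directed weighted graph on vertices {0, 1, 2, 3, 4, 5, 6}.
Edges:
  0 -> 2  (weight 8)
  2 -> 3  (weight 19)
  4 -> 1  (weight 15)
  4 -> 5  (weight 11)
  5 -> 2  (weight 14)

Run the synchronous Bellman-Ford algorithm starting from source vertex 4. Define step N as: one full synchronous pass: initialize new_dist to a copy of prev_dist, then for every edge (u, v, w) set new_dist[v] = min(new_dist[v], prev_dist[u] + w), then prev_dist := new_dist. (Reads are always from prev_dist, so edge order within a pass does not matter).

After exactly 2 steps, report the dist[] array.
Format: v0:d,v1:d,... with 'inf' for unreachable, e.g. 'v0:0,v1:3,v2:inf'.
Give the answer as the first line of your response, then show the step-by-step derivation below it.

v0:inf,v1:15,v2:25,v3:inf,v4:0,v5:11,v6:inf

step 1: dist = v0:inf,v1:15,v2:inf,v3:inf,v4:0,v5:11,v6:inf
step 2: dist = v0:inf,v1:15,v2:25,v3:inf,v4:0,v5:11,v6:inf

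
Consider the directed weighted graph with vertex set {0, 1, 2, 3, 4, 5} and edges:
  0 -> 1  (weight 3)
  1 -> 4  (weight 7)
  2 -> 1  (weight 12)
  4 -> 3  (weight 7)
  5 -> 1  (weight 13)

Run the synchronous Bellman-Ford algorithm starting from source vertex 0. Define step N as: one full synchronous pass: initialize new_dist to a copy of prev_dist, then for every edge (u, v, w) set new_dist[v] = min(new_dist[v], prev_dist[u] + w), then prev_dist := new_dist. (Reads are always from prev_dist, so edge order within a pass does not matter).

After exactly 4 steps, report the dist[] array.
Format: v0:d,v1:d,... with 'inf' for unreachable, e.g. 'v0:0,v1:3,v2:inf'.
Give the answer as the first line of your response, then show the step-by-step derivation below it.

v0:0,v1:3,v2:inf,v3:17,v4:10,v5:inf

step 1: dist = v0:0,v1:3,v2:inf,v3:inf,v4:inf,v5:inf
step 2: dist = v0:0,v1:3,v2:inf,v3:inf,v4:10,v5:inf
step 3: dist = v0:0,v1:3,v2:inf,v3:17,v4:10,v5:inf
step 4: dist = v0:0,v1:3,v2:inf,v3:17,v4:10,v5:inf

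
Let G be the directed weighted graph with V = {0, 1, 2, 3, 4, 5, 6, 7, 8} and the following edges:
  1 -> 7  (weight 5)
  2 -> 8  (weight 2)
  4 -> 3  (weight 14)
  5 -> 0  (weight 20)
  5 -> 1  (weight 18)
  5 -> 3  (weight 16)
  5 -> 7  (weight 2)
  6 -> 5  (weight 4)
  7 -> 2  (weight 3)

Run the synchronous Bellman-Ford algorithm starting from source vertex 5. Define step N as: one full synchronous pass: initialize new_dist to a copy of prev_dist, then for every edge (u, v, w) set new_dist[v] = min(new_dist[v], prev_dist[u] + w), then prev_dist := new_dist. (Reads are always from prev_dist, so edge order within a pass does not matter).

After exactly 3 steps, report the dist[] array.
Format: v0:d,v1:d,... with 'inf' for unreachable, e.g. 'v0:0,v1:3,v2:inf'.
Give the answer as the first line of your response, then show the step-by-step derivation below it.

v0:20,v1:18,v2:5,v3:16,v4:inf,v5:0,v6:inf,v7:2,v8:7

step 1: dist = v0:20,v1:18,v2:inf,v3:16,v4:inf,v5:0,v6:inf,v7:2,v8:inf
step 2: dist = v0:20,v1:18,v2:5,v3:16,v4:inf,v5:0,v6:inf,v7:2,v8:inf
step 3: dist = v0:20,v1:18,v2:5,v3:16,v4:inf,v5:0,v6:inf,v7:2,v8:7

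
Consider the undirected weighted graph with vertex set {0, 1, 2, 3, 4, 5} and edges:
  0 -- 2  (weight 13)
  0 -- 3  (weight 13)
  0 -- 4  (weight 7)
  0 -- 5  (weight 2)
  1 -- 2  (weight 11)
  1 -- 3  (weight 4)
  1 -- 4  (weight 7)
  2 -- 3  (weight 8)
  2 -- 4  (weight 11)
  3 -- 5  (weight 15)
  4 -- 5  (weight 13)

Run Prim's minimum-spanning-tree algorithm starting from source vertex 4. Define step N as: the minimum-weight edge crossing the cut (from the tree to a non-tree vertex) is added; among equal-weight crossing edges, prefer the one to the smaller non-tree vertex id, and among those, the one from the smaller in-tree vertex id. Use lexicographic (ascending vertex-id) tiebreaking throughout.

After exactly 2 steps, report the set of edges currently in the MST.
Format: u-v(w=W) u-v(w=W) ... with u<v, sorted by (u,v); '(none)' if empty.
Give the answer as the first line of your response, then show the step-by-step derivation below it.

0-4(w=7) 0-5(w=2)

step 1: add edge 0-4 (w=7); MST = {0-4(w=7)}
step 2: add edge 0-5 (w=2); MST = {0-4(w=7) 0-5(w=2)}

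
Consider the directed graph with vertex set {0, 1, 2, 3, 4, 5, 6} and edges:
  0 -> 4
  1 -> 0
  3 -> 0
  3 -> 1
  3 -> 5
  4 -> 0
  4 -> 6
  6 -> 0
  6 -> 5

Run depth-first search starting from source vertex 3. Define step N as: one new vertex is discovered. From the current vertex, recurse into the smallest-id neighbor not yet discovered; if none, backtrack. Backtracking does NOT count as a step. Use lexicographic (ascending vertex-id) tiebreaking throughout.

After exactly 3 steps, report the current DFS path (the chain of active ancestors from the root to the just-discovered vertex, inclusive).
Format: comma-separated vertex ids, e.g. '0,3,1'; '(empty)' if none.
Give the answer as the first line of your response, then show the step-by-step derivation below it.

3,0,4

step 1: discover 3; path=3; order=3
step 2: discover 0; path=3>0; order=3,0
step 3: discover 4; path=3>0>4; order=3,0,4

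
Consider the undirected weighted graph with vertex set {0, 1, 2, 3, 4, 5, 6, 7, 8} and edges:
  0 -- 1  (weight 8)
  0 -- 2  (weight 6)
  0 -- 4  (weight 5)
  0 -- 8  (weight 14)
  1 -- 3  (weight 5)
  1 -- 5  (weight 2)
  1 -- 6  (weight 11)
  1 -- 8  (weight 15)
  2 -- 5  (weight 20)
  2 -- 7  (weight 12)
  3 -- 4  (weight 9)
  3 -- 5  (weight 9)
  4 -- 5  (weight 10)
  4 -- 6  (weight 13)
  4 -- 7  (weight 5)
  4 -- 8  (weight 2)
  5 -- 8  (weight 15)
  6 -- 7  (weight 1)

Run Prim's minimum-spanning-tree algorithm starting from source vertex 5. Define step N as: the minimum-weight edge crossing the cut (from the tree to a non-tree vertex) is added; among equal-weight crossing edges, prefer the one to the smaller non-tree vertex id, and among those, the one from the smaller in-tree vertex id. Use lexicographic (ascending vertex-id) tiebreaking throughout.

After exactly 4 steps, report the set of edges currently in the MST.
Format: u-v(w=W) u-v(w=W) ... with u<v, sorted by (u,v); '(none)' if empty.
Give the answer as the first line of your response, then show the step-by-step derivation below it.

0-1(w=8) 0-4(w=5) 1-3(w=5) 1-5(w=2)

step 1: add edge 1-5 (w=2); MST = {1-5(w=2)}
step 2: add edge 1-3 (w=5); MST = {1-3(w=5) 1-5(w=2)}
step 3: add edge 0-1 (w=8); MST = {0-1(w=8) 1-3(w=5) 1-5(w=2)}
step 4: add edge 0-4 (w=5); MST = {0-1(w=8) 0-4(w=5) 1-3(w=5) 1-5(w=2)}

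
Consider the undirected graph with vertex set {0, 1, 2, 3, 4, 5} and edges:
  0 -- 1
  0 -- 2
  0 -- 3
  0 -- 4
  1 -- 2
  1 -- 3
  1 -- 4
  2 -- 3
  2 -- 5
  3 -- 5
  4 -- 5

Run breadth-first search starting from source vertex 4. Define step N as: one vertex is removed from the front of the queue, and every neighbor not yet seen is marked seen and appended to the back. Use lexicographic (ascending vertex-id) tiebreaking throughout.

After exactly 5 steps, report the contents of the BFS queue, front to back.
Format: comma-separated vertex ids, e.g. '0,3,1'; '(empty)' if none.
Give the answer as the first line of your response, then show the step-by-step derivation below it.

3

step 1: dequeue 4; queue=[0,1,5]; order=4
step 2: dequeue 0; queue=[1,5,2,3]; order=4,0
step 3: dequeue 1; queue=[5,2,3]; order=4,0,1
step 4: dequeue 5; queue=[2,3]; order=4,0,1,5
step 5: dequeue 2; queue=[3]; order=4,0,1,5,2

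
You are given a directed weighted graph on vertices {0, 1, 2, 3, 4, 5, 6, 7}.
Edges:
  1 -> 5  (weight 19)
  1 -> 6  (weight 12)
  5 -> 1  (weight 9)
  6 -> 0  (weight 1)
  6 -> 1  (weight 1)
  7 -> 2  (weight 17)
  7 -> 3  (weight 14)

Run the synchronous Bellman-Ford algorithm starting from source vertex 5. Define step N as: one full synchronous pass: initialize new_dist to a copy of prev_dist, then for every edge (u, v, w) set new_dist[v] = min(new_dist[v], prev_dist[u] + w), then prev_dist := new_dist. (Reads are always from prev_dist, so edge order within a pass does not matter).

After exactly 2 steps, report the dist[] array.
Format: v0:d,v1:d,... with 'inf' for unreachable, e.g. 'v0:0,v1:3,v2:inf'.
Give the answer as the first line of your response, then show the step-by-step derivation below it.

v0:inf,v1:9,v2:inf,v3:inf,v4:inf,v5:0,v6:21,v7:inf

step 1: dist = v0:inf,v1:9,v2:inf,v3:inf,v4:inf,v5:0,v6:inf,v7:inf
step 2: dist = v0:inf,v1:9,v2:inf,v3:inf,v4:inf,v5:0,v6:21,v7:inf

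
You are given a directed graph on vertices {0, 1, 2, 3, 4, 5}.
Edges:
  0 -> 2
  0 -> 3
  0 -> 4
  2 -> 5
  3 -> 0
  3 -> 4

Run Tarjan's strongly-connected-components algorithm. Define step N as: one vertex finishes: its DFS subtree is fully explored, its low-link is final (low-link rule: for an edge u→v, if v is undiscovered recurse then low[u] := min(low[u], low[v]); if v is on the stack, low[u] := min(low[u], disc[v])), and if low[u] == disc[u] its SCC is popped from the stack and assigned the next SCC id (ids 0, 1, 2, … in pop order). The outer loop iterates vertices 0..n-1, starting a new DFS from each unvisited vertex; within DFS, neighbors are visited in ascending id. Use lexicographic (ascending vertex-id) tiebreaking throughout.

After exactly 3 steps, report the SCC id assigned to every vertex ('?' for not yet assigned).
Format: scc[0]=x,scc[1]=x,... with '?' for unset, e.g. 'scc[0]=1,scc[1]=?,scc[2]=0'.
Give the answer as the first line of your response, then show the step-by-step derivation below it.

scc[0]=?,scc[1]=?,scc[2]=1,scc[3]=?,scc[4]=2,scc[5]=0

step 1: low=(low[0]=0,low[1]=?,low[2]=1,low[3]=?,low[4]=?,low[5]=2); scc=(scc[0]=?,scc[1]=?,scc[2]=?,scc[3]=?,scc[4]=?,scc[5]=0)
step 2: low=(low[0]=0,low[1]=?,low[2]=1,low[3]=?,low[4]=?,low[5]=2); scc=(scc[0]=?,scc[1]=?,scc[2]=1,scc[3]=?,scc[4]=?,scc[5]=0)
step 3: low=(low[0]=0,low[1]=?,low[2]=1,low[3]=0,low[4]=4,low[5]=2); scc=(scc[0]=?,scc[1]=?,scc[2]=1,scc[3]=?,scc[4]=2,scc[5]=0)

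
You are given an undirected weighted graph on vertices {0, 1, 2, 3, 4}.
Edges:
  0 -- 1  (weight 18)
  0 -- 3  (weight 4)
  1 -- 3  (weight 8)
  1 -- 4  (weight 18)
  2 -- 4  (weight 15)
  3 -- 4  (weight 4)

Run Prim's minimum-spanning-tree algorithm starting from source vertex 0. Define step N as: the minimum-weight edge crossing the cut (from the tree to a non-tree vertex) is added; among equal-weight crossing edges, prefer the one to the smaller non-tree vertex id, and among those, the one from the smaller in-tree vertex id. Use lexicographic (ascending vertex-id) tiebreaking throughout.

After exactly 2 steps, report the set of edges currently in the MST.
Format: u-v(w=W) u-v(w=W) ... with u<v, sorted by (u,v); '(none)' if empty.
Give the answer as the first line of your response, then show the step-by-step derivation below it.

0-3(w=4) 3-4(w=4)

step 1: add edge 0-3 (w=4); MST = {0-3(w=4)}
step 2: add edge 3-4 (w=4); MST = {0-3(w=4) 3-4(w=4)}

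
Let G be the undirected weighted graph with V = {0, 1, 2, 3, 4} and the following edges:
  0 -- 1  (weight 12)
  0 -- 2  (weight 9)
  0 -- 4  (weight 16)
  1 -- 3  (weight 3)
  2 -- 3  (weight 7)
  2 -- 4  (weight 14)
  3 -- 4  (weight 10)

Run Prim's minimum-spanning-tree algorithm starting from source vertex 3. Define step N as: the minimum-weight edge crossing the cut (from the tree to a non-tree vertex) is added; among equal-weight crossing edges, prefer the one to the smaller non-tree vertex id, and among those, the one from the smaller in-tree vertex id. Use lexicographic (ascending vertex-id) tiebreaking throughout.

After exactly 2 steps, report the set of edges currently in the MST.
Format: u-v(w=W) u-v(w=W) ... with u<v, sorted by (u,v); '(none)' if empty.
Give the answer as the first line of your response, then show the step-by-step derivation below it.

1-3(w=3) 2-3(w=7)

step 1: add edge 1-3 (w=3); MST = {1-3(w=3)}
step 2: add edge 2-3 (w=7); MST = {1-3(w=3) 2-3(w=7)}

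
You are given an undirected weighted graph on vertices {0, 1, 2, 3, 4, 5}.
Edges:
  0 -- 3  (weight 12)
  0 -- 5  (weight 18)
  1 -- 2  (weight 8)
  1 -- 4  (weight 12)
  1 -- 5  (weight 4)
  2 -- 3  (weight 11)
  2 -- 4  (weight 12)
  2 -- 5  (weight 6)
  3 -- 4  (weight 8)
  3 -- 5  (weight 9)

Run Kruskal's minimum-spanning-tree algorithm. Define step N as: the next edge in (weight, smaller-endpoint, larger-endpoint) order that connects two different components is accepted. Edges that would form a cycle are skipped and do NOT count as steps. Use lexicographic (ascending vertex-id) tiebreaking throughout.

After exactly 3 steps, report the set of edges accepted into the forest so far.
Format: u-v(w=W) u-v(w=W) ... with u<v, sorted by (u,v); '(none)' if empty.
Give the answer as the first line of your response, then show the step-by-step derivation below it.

1-5(w=4) 2-5(w=6) 3-4(w=8)

step 1: add edge 1-5 (w=4); MST = {1-5(w=4)}
step 2: add edge 2-5 (w=6); MST = {1-5(w=4) 2-5(w=6)}
step 3: add edge 3-4 (w=8); MST = {1-5(w=4) 2-5(w=6) 3-4(w=8)}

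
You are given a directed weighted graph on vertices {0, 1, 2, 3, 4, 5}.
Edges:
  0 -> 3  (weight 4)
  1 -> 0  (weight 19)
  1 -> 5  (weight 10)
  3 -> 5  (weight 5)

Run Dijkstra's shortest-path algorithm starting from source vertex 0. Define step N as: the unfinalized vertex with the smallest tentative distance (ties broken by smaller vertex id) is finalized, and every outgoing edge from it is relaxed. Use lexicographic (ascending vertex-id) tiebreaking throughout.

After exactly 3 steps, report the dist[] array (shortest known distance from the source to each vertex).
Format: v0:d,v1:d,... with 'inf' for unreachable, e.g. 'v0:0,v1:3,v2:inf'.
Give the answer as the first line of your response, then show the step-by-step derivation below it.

v0:0,v1:inf,v2:inf,v3:4,v4:inf,v5:9

step 1: dist = v0:0,v1:inf,v2:inf,v3:4,v4:inf,v5:inf
step 2: dist = v0:0,v1:inf,v2:inf,v3:4,v4:inf,v5:9
step 3: dist = v0:0,v1:inf,v2:inf,v3:4,v4:inf,v5:9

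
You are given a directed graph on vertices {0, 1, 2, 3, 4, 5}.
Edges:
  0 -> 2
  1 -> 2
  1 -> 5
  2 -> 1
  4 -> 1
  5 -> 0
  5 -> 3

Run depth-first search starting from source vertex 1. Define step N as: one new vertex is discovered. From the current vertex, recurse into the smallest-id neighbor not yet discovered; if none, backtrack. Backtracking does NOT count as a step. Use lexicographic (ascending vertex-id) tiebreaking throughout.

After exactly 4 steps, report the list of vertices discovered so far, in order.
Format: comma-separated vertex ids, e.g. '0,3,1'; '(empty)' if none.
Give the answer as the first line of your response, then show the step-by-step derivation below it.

1,2,5,0

step 1: discover 1; path=1; order=1
step 2: discover 2; path=1>2; order=1,2
step 3: discover 5; path=1>5; order=1,2,5
step 4: discover 0; path=1>5>0; order=1,2,5,0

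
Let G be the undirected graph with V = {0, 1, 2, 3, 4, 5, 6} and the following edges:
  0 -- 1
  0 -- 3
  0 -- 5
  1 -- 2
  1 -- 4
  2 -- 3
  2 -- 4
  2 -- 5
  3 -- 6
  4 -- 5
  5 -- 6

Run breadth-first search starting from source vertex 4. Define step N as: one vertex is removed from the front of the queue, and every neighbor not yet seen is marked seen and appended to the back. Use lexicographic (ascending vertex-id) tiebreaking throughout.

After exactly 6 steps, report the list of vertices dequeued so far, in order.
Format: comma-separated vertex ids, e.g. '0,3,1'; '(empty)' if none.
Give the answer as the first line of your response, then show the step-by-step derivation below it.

4,1,2,5,0,3

step 1: dequeue 4; queue=[1,2,5]; order=4
step 2: dequeue 1; queue=[2,5,0]; order=4,1
step 3: dequeue 2; queue=[5,0,3]; order=4,1,2
step 4: dequeue 5; queue=[0,3,6]; order=4,1,2,5
step 5: dequeue 0; queue=[3,6]; order=4,1,2,5,0
step 6: dequeue 3; queue=[6]; order=4,1,2,5,0,3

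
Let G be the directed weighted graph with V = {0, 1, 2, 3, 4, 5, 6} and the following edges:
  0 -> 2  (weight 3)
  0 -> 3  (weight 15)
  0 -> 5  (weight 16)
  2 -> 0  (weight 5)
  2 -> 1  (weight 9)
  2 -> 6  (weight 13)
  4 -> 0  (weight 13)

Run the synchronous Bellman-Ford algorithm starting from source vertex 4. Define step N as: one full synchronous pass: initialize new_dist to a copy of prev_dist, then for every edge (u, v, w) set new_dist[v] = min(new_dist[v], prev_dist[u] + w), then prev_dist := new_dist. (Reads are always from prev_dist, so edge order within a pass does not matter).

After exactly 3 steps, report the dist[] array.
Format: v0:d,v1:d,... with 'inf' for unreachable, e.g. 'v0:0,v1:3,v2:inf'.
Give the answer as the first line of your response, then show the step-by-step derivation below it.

v0:13,v1:25,v2:16,v3:28,v4:0,v5:29,v6:29

step 1: dist = v0:13,v1:inf,v2:inf,v3:inf,v4:0,v5:inf,v6:inf
step 2: dist = v0:13,v1:inf,v2:16,v3:28,v4:0,v5:29,v6:inf
step 3: dist = v0:13,v1:25,v2:16,v3:28,v4:0,v5:29,v6:29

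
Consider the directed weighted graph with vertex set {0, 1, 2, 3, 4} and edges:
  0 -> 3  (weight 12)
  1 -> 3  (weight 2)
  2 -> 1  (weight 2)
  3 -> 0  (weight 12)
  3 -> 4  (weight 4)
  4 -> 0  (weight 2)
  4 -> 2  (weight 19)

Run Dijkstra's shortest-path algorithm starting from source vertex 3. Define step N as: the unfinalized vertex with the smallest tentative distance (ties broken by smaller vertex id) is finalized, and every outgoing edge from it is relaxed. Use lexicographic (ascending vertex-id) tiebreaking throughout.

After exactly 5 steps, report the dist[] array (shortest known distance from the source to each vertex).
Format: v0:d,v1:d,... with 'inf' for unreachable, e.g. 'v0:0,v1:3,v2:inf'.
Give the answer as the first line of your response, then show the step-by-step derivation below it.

v0:6,v1:25,v2:23,v3:0,v4:4

step 1: dist = v0:12,v1:inf,v2:inf,v3:0,v4:4
step 2: dist = v0:6,v1:inf,v2:23,v3:0,v4:4
step 3: dist = v0:6,v1:inf,v2:23,v3:0,v4:4
step 4: dist = v0:6,v1:25,v2:23,v3:0,v4:4
step 5: dist = v0:6,v1:25,v2:23,v3:0,v4:4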